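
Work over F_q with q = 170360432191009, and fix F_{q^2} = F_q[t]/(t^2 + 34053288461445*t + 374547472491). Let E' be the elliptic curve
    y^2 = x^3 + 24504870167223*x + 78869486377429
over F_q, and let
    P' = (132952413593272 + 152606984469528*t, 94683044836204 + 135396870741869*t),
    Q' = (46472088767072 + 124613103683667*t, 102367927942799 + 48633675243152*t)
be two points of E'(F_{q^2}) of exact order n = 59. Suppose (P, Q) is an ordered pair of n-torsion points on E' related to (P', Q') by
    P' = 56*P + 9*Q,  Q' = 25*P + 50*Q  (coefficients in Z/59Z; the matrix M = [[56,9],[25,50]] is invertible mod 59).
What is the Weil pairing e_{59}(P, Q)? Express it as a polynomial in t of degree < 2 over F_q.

e_{59} is bilinear + alternating on E[59], so e_{59}(56*P + 9*Q, 25*P + 50*Q) = e_{59}(P,Q)^(56*50-9*25).
56*50 - 9*25 = 2575; reduced mod 59: det = 38, inverse 14.
Double-and-add over 111011: 6-1 doublings, 5-1 additions; each step l_{T,T}/v_{2T} or l_{T,P'}/v at Q'+S for random S.
Result: e(P',Q') = 153729914446512 + 162591961170451*t.
Hence e(P,Q) = 33349390224729 + 102712960634600*t in F_{170360432191009^2}^*.

33349390224729 + 102712960634600*t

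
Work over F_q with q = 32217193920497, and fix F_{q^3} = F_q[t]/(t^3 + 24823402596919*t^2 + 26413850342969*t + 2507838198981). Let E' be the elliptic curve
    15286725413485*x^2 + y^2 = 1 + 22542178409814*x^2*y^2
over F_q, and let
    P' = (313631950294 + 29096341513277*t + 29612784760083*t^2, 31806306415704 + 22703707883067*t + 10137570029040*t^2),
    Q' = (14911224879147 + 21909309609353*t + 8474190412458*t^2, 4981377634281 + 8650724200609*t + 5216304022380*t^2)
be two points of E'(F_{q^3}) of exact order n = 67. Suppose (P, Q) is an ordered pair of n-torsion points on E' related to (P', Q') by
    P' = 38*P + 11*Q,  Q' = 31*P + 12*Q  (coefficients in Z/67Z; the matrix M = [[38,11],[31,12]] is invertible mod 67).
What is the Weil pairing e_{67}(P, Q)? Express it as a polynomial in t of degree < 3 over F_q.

17018650877931 + 19480147183136*t + 674433425056*t^2

e_{67}(aP+bQ,cP+dQ) = e_{67}(P,Q)^(ad-bc); with (a,b,c,d)=(38,11,31,12) this gives the det-67 law.
38*12 - 11*31 = 115; reduced mod 67: det = 48, inverse 7.
Map (x,y)_Ed via u=(1+y)/(1-y), v=(1+y)/((1-y)x) to Montgomery A=1088908958605,B=26214433451754; then to (a',b')=(769505554384,23387408545129).
7-bit Miller (1000011) on E'/F_{32217193920497} with a'=769505554384, b'=23387408545129: accumulate tangent/chord ratios at Q'+S and P'+S'.
e_{67}(P',Q') = 3164657603286 + 93835709101*t + 16406571013238*t^2.
(3164657603286 + 93835709101*t + 16406571013238*t^2)^{7} mod (32217193920497,f) = 17018650877931 + 19480147183136*t + 674433425056*t^2.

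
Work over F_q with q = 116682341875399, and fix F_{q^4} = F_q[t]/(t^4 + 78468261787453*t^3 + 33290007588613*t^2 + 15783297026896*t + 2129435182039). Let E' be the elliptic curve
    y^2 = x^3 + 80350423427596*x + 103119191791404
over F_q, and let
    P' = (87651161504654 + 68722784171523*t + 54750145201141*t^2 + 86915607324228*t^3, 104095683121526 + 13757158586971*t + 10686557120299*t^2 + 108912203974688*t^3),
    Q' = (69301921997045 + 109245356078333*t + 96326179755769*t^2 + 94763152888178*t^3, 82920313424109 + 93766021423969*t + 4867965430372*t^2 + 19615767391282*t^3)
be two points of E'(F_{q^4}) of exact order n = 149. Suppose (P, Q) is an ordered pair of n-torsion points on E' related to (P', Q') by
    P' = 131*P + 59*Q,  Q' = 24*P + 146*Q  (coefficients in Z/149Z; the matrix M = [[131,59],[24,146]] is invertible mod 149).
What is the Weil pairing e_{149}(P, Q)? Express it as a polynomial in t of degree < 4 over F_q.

87727939309885 + 54282044326193*t + 109985629485169*t^2 + 73856620370886*t^3

e_{149}(aP+bQ,cP+dQ) = e_{149}(P,Q)^(ad-bc); with (a,b,c,d)=(131,59,24,146) this gives the det-149 law.
det M = 131*146 - 59*24 = 17710 = 128 (mod 149); 128^{-1} = 78 (mod 149).
Run Miller on y^2=x^3+80350423427596*x+103119191791404 over F_{116682341875399}: ladder 10010101 (8 bits); e = f_P(D_Q)/f_Q(D_P).
Miller gives e_{149}(P',Q') = 93549086385757 + 115516741360172*t + 31662838540399*t^2 + 74954203138281*t^3 in F_{116682341875399^4}.
Thus e_{149}(P,Q) = 87727939309885 + 54282044326193*t + 109985629485169*t^2 + 73856620370886*t^3.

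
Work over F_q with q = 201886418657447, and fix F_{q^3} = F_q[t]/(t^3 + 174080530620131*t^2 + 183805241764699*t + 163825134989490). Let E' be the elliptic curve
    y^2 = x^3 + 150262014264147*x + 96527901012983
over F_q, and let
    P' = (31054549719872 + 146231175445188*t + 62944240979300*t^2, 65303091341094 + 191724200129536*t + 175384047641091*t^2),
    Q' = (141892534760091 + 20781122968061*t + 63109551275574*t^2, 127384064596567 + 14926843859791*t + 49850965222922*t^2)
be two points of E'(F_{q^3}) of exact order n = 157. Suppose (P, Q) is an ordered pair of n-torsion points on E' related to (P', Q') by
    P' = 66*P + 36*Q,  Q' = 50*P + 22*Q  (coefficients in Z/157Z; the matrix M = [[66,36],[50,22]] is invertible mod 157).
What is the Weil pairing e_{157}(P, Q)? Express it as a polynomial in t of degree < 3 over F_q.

Alternating bilinearity on E[157] (values in mu_{157} in F_{201886418657447^3}) gives e(P',Q') = e(P,Q)^det(M).
66*22 - 36*50 = -348; reduced mod 157: det = 123, inverse 60.
n = 157 = (10011101)_2 (8 bits, wt 5); accumulate f_{157,P'}(Q'+S)/f_{157,P'}(S) along the 7-step ladder.
f_P(D_Q)/f_Q(D_P) = 88644274957870 + 195808291893750*t + 33582040841341*t^2.
Raise to 60: e(P,Q) = 66199512824706 + 71946345116597*t + 88398257516012*t^2 in mu_{157}.

66199512824706 + 71946345116597*t + 88398257516012*t^2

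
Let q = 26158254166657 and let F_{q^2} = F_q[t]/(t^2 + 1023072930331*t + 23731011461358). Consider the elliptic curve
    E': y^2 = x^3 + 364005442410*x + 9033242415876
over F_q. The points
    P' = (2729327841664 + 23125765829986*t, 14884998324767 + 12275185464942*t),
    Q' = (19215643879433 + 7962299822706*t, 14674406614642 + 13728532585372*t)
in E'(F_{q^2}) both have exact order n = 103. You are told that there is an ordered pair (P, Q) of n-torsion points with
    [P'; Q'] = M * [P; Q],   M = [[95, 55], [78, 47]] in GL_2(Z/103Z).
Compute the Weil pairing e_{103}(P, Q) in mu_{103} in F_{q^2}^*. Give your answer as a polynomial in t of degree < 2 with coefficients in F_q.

Alternating bilinearity on E[103] (values in mu_{103} in F_{26158254166657^2}) gives e(P',Q') = e(P,Q)^det(M).
Hence e(P,Q) = e(P',Q')^{93} where 93 = 72^{-1} mod 103.
7-bit Miller (1100111) on E'/F_{26158254166657} with a'=364005442410, b'=9033242415876: accumulate tangent/chord ratios at Q'+S and P'+S'.
f_P(D_Q)/f_Q(D_P) = 17173909803311 + 5661579797256*t.
(17173909803311 + 5661579797256*t)^{93} mod (26158254166657,f) = 13088980617693 + 22879275016196*t.

13088980617693 + 22879275016196*t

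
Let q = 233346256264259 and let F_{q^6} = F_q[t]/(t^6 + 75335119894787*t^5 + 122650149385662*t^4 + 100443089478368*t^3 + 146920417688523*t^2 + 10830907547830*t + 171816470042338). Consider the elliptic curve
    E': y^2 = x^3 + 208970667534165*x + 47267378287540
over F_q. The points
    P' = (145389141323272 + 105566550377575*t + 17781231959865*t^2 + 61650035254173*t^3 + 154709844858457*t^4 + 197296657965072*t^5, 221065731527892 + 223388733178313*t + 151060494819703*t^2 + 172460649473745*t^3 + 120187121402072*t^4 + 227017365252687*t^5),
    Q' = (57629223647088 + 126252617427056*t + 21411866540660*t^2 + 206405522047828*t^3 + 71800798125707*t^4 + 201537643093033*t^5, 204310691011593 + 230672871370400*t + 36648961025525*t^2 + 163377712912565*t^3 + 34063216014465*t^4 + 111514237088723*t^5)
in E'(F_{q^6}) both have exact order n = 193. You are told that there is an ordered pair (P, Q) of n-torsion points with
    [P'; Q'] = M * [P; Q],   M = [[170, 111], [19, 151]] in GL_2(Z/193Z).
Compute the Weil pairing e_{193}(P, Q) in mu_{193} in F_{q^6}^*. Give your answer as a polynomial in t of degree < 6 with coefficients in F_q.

e_{193}(aP+bQ,cP+dQ) = e_{193}(P,Q)^(ad-bc); with (a,b,c,d)=(170,111,19,151) this gives the det-193 law.
Inverting 15 mod 193: 103. Thus e_{193}(P,Q) = e(P',Q')^{103}.
Double-and-add over 11000001: 8-1 doublings, 3-1 additions; each step l_{T,T}/v_{2T} or l_{T,P'}/v at Q'+S for random S.
Result: e(P',Q') = 287901767101 + 223823187715158*t + 44060143872726*t^2 + 181772082694503*t^3 + 173863510189737*t^4 + 197178712487456*t^5.
(287901767101 + 223823187715158*t + 44060143872726*t^2 + 181772082694503*t^3 + 173863510189737*t^4 + 197178712487456*t^5)^{103} mod (233346256264259,f) = 189081338204581 + 224769088325105*t + 193509007096752*t^2 + 218909662563962*t^3 + 77324030484823*t^4 + 83155147700311*t^5.

189081338204581 + 224769088325105*t + 193509007096752*t^2 + 218909662563962*t^3 + 77324030484823*t^4 + 83155147700311*t^5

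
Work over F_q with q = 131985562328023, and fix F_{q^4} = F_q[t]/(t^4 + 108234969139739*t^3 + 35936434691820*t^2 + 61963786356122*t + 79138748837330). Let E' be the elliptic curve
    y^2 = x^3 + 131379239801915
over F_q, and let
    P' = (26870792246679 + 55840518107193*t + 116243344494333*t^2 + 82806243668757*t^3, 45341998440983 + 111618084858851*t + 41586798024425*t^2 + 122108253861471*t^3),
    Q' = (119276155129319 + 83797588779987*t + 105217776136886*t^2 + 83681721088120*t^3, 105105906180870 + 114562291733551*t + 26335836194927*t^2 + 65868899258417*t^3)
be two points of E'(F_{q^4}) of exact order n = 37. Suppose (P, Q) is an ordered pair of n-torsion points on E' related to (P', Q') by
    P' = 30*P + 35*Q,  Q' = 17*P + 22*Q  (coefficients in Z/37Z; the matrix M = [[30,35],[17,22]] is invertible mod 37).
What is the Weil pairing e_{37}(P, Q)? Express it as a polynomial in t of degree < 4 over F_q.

Under M = [[30,35],[17,22]] in GL_2(Z/37), e_{37}(P',Q') = e_{37}(P,Q)^(30*22-35*17 mod 37).
30*22 - 35*17 = 65; reduced mod 37: det = 28, inverse 4.
6-bit Miller (100101) on E'/F_{131985562328023} with a'=0, b'=131379239801915: accumulate tangent/chord ratios at Q'+S and P'+S'.
So e_{37}(P',Q') = 95969273640048 + 115902598811559*t + 42243868987074*t^2 + 61507433421229*t^3.
Thus e_{37}(P,Q) = 52270419252836 + 67233307795978*t + 106696559023314*t^2 + 79038713226391*t^3.

52270419252836 + 67233307795978*t + 106696559023314*t^2 + 79038713226391*t^3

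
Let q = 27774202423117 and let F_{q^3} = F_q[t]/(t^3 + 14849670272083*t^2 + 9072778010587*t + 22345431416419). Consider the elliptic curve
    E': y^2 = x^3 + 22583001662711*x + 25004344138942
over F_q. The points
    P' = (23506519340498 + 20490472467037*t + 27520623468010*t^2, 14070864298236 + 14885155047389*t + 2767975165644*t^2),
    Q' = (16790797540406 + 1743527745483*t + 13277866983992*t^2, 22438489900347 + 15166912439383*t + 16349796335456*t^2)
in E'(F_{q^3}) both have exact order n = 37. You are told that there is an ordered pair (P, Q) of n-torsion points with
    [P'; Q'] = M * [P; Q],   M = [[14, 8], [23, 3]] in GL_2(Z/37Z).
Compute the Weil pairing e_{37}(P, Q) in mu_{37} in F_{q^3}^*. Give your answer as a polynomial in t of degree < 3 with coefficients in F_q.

The 37-Weil pairing on E[37] over F_{27774202423117} is alternating-bilinear: e_{37}(P',Q') = e_{37}(P,Q)^det(M).
Hence e(P,Q) = e(P',Q')^{31} where 31 = 6^{-1} mod 37.
n = 37 = (100101)_2 (6 bits, wt 3); accumulate f_{37,P'}(Q'+S)/f_{37,P'}(S) along the 5-step ladder.
Result: e(P',Q') = 20850268036278 + 20568253434466*t + 10291261426294*t^2.
Hence e(P,Q) = 25362089528951 + 21768674687364*t + 6686921985691*t^2 in F_{27774202423117^3}^*.

25362089528951 + 21768674687364*t + 6686921985691*t^2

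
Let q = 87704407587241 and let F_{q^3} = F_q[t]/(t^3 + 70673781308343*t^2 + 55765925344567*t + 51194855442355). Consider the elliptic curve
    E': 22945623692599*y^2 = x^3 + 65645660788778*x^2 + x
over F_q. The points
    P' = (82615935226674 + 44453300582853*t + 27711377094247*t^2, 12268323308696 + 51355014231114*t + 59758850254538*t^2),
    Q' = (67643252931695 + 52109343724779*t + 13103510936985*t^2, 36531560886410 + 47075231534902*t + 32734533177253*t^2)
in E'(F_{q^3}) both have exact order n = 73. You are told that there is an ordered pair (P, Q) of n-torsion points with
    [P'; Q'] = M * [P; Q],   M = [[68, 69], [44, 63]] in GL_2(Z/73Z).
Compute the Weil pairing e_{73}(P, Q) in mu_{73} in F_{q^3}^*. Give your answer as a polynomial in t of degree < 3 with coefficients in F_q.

2230367844719 + 15977515125045*t + 64372986187977*t^2

Under M = [[68,69],[44,63]] in GL_2(Z/73), e_{73}(P',Q') = e_{73}(P,Q)^(68*63-69*44 mod 73).
So e_{73}(P,Q) = e_{73}(P',Q')^{21}, since 7*21 = 1 mod 73.
Set x_W=18083575561400*u+23205780379863, y_W=18083575561400*v; then E': y_W^2=x_W^3+56205516955164*x_W+56903608066868.
Miller loop for e_{73} over F_{87704407587241^3}: bits of 73 = 1001001; 6 double steps + 2 add steps, l/v at each.
Miller gives e_{73}(P',Q') = 29552490242879 + 29543785466050*t + 62685396828853*t^2 in F_{87704407587241^3}.
Raise to 21: e(P,Q) = 2230367844719 + 15977515125045*t + 64372986187977*t^2 in mu_{73}.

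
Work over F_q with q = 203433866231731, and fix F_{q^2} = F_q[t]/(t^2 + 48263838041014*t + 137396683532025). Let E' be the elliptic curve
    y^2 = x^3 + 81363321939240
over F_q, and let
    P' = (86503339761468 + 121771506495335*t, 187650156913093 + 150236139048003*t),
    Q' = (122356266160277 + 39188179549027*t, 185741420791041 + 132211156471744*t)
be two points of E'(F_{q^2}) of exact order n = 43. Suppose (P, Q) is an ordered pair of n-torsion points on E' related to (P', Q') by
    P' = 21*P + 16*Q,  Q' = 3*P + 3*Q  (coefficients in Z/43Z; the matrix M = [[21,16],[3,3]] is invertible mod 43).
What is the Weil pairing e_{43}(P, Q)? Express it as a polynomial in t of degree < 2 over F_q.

119315152054899 + 115661345890248*t

Under M = [[21,16],[3,3]] in GL_2(Z/43), e_{43}(P',Q') = e_{43}(P,Q)^(21*3-16*3 mod 43).
21*3 - 16*3 = 15; reduced mod 43: det = 15, inverse 23.
6-bit Miller (101011) on E'/F_{203433866231731} with a'=0, b'=81363321939240: accumulate tangent/chord ratios at Q'+S and P'+S'.
The quotient is 126699825995339 + 90682729324973*t.
(126699825995339 + 90682729324973*t)^{23} mod (203433866231731,f) = 119315152054899 + 115661345890248*t.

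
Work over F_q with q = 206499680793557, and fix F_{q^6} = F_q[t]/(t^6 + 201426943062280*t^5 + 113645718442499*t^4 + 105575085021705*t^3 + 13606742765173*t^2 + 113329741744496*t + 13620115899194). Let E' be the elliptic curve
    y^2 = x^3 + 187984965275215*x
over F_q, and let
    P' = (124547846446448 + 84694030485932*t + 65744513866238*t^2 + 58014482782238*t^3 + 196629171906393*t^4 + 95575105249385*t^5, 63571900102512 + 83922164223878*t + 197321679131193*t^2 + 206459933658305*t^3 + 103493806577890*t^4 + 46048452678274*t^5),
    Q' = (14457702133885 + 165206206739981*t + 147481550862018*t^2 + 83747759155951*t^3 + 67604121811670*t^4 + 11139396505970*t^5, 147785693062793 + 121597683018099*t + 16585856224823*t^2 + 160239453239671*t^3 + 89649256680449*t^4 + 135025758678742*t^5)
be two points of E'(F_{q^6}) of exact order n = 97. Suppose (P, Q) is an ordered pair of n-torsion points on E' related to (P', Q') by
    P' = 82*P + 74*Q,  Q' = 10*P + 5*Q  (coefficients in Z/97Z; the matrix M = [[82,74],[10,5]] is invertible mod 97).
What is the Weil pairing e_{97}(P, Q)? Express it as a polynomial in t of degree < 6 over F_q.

15866465868417 + 17850991149287*t + 155992573673544*t^2 + 85508059555245*t^3 + 170555149865084*t^4 + 7688529488048*t^5

e_{97}(aP+bQ,cP+dQ) = e_{97}(P,Q)^(ad-bc); with (a,b,c,d)=(82,74,10,5) this gives the det-97 law.
So e_{97}(P,Q) = e_{97}(P',Q')^{92}, since 58*92 = 1 mod 97.
Double-and-add over 1100001: 7-1 doublings, 3-1 additions; each step l_{T,T}/v_{2T} or l_{T,P'}/v at Q'+S for random S.
Miller gives e_{97}(P',Q') = 103676356916917 + 94099085646145*t + 48221702044167*t^2 + 206388028675882*t^3 + 77020642586267*t^4 + 153564866668431*t^5 in F_{206499680793557^6}.
e_{97}(P,Q) = (103676356916917 + 94099085646145*t + 48221702044167*t^2 + 206388028675882*t^3 + 77020642586267*t^4 + 153564866668431*t^5)^{92} = 15866465868417 + 17850991149287*t + 155992573673544*t^2 + 85508059555245*t^3 + 170555149865084*t^4 + 7688529488048*t^5.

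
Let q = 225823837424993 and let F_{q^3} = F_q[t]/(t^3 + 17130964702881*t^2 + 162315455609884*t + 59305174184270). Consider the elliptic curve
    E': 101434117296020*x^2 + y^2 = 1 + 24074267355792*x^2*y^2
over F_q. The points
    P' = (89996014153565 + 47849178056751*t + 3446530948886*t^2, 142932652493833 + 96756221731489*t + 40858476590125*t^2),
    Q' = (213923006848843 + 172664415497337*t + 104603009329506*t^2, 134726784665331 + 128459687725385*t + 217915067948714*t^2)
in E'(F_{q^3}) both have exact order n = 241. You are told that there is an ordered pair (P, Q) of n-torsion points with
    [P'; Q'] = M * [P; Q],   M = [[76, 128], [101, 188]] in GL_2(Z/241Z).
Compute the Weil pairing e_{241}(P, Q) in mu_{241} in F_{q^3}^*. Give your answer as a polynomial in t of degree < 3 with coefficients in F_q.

112280004598937 + 222000213474809*t + 205575910202742*t^2

Alternating bilinearity on E[241] (values in mu_{241} in F_{225823837424993^3}) gives e(P',Q') = e(P,Q)^det(M).
Inverting 155 mod 241: 14. Thus e_{241}(P,Q) = e(P',Q')^{14}.
Map (x,y)_Ed via u=(1+y)/(1-y), v=(1+y)/((1-y)x) to Montgomery A=77313749061543,B=71188183824292; then to (a',b')=(22086047063324,99079146732306).
Miller loop for e_{241} over F_{225823837424993^3}: bits of 241 = 11110001; 7 double steps + 4 add steps, l/v at each.
f_P(D_Q)/f_Q(D_P) = 105996567807373 + 27509261246362*t + 44017607574858*t^2.
Hence e(P,Q) = 112280004598937 + 222000213474809*t + 205575910202742*t^2 in F_{225823837424993^3}^*.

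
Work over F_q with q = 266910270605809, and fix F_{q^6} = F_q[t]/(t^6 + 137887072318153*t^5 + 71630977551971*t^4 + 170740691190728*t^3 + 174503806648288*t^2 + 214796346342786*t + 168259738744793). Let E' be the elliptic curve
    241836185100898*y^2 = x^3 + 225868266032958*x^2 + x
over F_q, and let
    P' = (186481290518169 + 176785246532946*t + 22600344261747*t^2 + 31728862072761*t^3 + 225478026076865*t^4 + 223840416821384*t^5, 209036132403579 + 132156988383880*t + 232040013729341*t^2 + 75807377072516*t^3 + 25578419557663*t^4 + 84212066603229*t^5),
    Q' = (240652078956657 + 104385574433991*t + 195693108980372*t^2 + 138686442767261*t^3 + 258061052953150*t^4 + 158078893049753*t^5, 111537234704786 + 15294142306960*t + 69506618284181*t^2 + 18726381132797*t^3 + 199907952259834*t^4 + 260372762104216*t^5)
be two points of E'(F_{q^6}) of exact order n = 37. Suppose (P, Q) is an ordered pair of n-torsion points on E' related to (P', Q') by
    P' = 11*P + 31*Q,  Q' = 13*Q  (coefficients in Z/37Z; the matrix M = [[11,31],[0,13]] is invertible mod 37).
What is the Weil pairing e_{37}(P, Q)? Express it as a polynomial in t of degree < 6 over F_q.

40967234824286 + 242192551266180*t + 123147373709496*t^2 + 227519293533260*t^3 + 121636335102933*t^4 + 148103652068967*t^5

Since e_{37}(P,P)=e_{37}(Q,Q)=1 and e_{37}(Q,P)=e_{37}(P,Q)^{-1}, expanding e_{37}(11*P + 31*Q,13*Q) leaves e(P,Q)^det(M).
det(M) mod 37 = 32; its inverse in (Z/37)^* is 22 (check: 32*22 mod 37 = 1).
(x,y)|->(104484234678952x+161396325780848,104484234678952y) sends E' to y^2=x^3+120187639864030*x.
Run Miller on y^2=x^3+120187639864030*x over F_{266910270605809}: ladder 100101 (6 bits); e = f_P(D_Q)/f_Q(D_P).
Result: e(P',Q') = 90664332318216 + 154031758281321*t + 219874819932567*t^2 + 130792974225421*t^3 + 88373333868969*t^4 + 243442991153015*t^5.
(90664332318216 + 154031758281321*t + 219874819932567*t^2 + 130792974225421*t^3 + 88373333868969*t^4 + 243442991153015*t^5)^{22} mod (266910270605809,f) = 40967234824286 + 242192551266180*t + 123147373709496*t^2 + 227519293533260*t^3 + 121636335102933*t^4 + 148103652068967*t^5.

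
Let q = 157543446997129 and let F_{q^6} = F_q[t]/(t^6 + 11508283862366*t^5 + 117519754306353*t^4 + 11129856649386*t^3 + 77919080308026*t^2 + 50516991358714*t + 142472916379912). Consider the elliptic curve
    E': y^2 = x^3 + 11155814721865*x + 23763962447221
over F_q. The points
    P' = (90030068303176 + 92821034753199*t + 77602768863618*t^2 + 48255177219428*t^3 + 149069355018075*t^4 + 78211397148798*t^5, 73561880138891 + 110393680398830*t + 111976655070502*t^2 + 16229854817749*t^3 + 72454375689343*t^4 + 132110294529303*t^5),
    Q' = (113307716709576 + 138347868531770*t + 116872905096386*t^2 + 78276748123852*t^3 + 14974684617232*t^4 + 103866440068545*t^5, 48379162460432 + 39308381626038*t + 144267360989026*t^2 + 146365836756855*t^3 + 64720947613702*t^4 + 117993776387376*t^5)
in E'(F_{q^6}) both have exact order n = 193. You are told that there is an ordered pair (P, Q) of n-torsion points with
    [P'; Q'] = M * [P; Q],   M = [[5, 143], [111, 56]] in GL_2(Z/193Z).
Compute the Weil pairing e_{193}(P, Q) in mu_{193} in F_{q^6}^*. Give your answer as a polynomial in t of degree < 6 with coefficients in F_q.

19018935376892 + 37707676216591*t + 39198222315174*t^2 + 145762990814067*t^3 + 147543873800750*t^4 + 127644764312070*t^5

Since e_{193}(P,P)=e_{193}(Q,Q)=1 and e_{193}(Q,P)=e_{193}(P,Q)^{-1}, expanding e_{193}(5*P + 143*Q,111*P + 56*Q) leaves e(P,Q)^det(M).
det(M) mod 193 = 40; its inverse in (Z/193)^* is 111 (check: 40*111 mod 193 = 1).
Double-and-add over 11000001: 8-1 doublings, 3-1 additions; each step l_{T,T}/v_{2T} or l_{T,P'}/v at Q'+S for random S.
Miller gives e_{193}(P',Q') = 15815228060886 + 37217276403186*t + 75996408488717*t^2 + 7898615629516*t^3 + 115358760111581*t^4 + 52878340565532*t^5 in F_{157543446997129^6}.
Finally e_{193}(P,Q) = 19018935376892 + 37707676216591*t + 39198222315174*t^2 + 145762990814067*t^3 + 147543873800750*t^4 + 127644764312070*t^5.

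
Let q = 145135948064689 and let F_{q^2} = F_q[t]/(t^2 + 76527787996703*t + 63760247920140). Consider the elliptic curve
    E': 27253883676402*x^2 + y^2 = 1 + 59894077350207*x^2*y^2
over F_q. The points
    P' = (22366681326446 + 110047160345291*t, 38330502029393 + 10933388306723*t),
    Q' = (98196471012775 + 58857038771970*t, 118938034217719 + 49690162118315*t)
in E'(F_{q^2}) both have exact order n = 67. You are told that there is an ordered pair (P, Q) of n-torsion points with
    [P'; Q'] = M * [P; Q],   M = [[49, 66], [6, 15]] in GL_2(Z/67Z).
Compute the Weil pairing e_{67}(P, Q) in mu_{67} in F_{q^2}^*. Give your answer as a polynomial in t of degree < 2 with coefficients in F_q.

e_{67}(aP+bQ,cP+dQ) = e_{67}(P,Q)^(ad-bc); with (a,b,c,d)=(49,66,6,15) this gives the det-67 law.
So e_{67}(P,Q) = e_{67}(P',Q')^{17}, since 4*17 = 1 mod 67.
Edwards a_E,d_E -> Montgomery A=91053788831162,B=960477378065 -> Weierstrass 98099468707802,2242378735323 via alpha=87092634203446,beta=28123938597721.
Double-and-add over 1000011: 7-1 doublings, 3-1 additions; each step l_{T,T}/v_{2T} or l_{T,P'}/v at Q'+S for random S.
e_{67}(P',Q') = 41984878148306 + 143553593476712*t.
Hence e(P,Q) = 6945732734304 + 41461888142925*t in F_{145135948064689^2}^*.

6945732734304 + 41461888142925*t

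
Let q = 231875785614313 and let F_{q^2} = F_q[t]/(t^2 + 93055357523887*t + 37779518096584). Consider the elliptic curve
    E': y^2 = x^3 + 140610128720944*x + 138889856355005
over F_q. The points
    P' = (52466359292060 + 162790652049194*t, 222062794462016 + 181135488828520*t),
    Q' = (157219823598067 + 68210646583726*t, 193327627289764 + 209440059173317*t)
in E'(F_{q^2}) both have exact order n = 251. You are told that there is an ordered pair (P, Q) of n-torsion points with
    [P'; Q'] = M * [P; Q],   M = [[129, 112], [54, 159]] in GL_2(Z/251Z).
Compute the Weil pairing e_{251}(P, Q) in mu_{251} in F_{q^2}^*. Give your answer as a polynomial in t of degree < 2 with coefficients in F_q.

Alternating bilinearity on E[251] (values in mu_{251} in F_{231875785614313^2}) gives e(P',Q') = e(P,Q)^det(M).
det M = 129*159 - 112*54 = 14463 = 156 (mod 251); 156^{-1} = 214 (mod 251).
Run Miller on y^2=x^3+140610128720944*x+138889856355005 over F_{231875785614313}: ladder 11111011 (8 bits); e = f_P(D_Q)/f_Q(D_P).
Result: e(P',Q') = 223952747855842 + 11999853900311*t.
Raise to 214: e(P,Q) = 84765191838343 + 222611217254303*t in mu_{251}.

84765191838343 + 222611217254303*t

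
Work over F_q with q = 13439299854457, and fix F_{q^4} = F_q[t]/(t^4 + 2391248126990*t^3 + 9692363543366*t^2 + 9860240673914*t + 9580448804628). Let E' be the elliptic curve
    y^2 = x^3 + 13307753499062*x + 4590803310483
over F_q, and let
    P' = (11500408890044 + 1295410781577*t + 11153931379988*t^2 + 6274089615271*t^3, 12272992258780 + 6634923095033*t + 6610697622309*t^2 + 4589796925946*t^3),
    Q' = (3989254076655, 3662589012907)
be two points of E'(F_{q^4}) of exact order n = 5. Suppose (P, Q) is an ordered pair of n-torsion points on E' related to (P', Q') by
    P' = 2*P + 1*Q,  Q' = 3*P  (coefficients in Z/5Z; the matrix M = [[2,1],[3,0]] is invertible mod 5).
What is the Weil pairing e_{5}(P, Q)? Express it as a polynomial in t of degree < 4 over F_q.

1900339932565 + 1287957851417*t + 6487724734781*t^2 + 4447132727448*t^3

The 5-Weil pairing on E[5] over F_{13439299854457} is alternating-bilinear: e_{5}(P',Q') = e_{5}(P,Q)^det(M).
2*0 - 1*3 = -3; reduced mod 5: det = 2, inverse 3.
Run Miller on y^2=x^3+13307753499062*x+4590803310483 over F_{13439299854457}: ladder 101 (3 bits); e = f_P(D_Q)/f_Q(D_P).
f_P(D_Q)/f_Q(D_P) = 4796671315028 + 6244634559986*t + 5726920570802*t^2 + 2222829338029*t^3.
e_{5}(P,Q) = (4796671315028 + 6244634559986*t + 5726920570802*t^2 + 2222829338029*t^3)^{3} = 1900339932565 + 1287957851417*t + 6487724734781*t^2 + 4447132727448*t^3.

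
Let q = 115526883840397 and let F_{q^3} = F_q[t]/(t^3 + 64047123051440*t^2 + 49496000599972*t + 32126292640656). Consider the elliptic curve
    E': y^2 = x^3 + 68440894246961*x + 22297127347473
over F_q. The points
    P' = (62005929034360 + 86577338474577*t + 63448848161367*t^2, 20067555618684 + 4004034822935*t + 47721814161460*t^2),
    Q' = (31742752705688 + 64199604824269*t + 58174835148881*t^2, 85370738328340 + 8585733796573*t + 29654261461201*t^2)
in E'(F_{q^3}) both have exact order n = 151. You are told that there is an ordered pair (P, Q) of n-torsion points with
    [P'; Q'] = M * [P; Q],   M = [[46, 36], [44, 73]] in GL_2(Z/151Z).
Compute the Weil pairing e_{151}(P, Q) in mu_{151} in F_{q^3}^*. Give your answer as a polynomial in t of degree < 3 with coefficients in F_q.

e_{151}(aP+bQ,cP+dQ) = e_{151}(P,Q)^(ad-bc); with (a,b,c,d)=(46,36,44,73) this gives the det-151 law.
46*73 - 36*44 = 1774; reduced mod 151: det = 113, inverse 147.
Run Miller on y^2=x^3+68440894246961*x+22297127347473 over F_{115526883840397}: ladder 10010111 (8 bits); e = f_P(D_Q)/f_Q(D_P).
Miller gives e_{151}(P',Q') = 60446024563738 + 9708242720935*t + 104811196006930*t^2 in F_{115526883840397^3}.
Finally e_{151}(P,Q) = 15426557157071 + 16584900725187*t + 92473414754808*t^2.

15426557157071 + 16584900725187*t + 92473414754808*t^2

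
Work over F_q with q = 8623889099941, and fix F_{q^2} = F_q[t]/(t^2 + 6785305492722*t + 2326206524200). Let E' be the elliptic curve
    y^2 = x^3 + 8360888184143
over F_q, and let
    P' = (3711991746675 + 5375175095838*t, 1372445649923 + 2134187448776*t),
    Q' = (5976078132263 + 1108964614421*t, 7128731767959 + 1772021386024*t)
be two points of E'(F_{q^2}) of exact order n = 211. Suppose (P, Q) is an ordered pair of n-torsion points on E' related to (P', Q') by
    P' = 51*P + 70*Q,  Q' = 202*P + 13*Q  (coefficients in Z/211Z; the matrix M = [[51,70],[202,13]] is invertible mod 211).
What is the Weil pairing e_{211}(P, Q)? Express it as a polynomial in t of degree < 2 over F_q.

The 211-Weil pairing on E[211] over F_{8623889099941} is alternating-bilinear: e_{211}(P',Q') = e_{211}(P,Q)^det(M).
So e_{211}(P,Q) = e_{211}(P',Q')^{86}, since 27*86 = 1 mod 211.
Run Miller on y^2=x^3+8360888184143 over F_{8623889099941}: ladder 11010011 (8 bits); e = f_P(D_Q)/f_Q(D_P).
f_P(D_Q)/f_Q(D_P) = 5331955507489 + 7648022896037*t.
Raise to 86: e(P,Q) = 1809516428321 + 1993975747064*t in mu_{211}.

1809516428321 + 1993975747064*t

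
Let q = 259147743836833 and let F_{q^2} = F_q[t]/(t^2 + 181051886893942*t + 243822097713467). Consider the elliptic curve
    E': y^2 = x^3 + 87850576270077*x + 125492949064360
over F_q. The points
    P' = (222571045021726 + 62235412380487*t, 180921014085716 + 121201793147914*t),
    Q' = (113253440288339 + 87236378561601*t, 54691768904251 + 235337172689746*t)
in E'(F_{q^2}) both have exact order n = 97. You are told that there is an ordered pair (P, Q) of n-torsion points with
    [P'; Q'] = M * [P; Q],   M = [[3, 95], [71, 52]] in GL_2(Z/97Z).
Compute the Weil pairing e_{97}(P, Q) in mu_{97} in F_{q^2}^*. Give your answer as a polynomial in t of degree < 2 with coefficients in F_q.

130387868458388 + 185395826211571*t

Since e_{97}(P,P)=e_{97}(Q,Q)=1 and e_{97}(Q,P)=e_{97}(P,Q)^{-1}, expanding e_{97}(3*P + 95*Q,71*P + 52*Q) leaves e(P,Q)^det(M).
det(M) mod 97 = 7; its inverse in (Z/97)^* is 14 (check: 7*14 mod 97 = 1).
Run Miller on y^2=x^3+87850576270077*x+125492949064360 over F_{259147743836833}: ladder 1100001 (7 bits); e = f_P(D_Q)/f_Q(D_P).
e_{97}(P',Q') = 46510032955193 + 195032105111096*t.
Hence e(P,Q) = 130387868458388 + 185395826211571*t in F_{259147743836833^2}^*.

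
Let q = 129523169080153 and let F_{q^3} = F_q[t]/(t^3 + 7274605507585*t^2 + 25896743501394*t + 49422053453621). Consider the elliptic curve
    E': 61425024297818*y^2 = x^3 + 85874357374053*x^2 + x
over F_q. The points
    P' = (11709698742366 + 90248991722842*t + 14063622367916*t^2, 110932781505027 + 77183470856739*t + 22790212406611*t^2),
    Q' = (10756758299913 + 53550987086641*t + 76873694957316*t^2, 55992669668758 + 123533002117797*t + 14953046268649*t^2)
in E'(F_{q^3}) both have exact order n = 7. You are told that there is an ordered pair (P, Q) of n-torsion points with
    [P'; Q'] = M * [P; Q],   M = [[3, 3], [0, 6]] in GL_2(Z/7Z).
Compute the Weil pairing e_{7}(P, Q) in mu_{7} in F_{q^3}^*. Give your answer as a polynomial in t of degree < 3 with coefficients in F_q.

10611462217323 + 118153250003699*t + 51732678655634*t^2

Since e_{7}(P,P)=e_{7}(Q,Q)=1 and e_{7}(Q,P)=e_{7}(P,Q)^{-1}, expanding e_{7}(3*P + 3*Q,6*Q) leaves e(P,Q)^det(M).
3*6 - 3*0 = 18; reduced mod 7: det = 4, inverse 2.
(x,y)|->(8242169695271x+26764534582309,8242169695271y) sends E' to y^2=x^3+97687967920477.
Build f_{7,P'} and f_{7,Q'} via the 3-bit ladder of 7=111_2; evaluate at shifted divisors; quotient in F_{129523169080153^3}.
So e_{7}(P',Q') = 108373804097065 + 50721405504087*t + 81747230578931*t^2.
Thus e_{7}(P,Q) = 10611462217323 + 118153250003699*t + 51732678655634*t^2.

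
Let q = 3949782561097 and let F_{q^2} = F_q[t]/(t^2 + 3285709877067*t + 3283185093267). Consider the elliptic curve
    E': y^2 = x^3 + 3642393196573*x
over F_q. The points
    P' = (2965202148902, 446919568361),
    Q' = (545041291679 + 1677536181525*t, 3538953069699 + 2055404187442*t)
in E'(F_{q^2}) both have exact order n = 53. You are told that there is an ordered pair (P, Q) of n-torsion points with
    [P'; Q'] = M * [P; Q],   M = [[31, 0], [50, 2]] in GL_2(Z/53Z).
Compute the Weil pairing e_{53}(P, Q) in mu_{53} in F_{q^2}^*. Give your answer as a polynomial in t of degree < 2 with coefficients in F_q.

e_{53}(aP+bQ,cP+dQ) = e_{53}(P,Q)^(ad-bc); with (a,b,c,d)=(31,0,50,2) this gives the det-53 law.
Inverting 9 mod 53: 6. Thus e_{53}(P,Q) = e(P',Q')^{6}.
Double-and-add over 110101: 6-1 doublings, 4-1 additions; each step l_{T,T}/v_{2T} or l_{T,P'}/v at Q'+S for random S.
The quotient is 3384480949980 + 199630960769*t.
Hence e(P,Q) = 3253291344302 + 2148430814252*t in F_{3949782561097^2}^*.

3253291344302 + 2148430814252*t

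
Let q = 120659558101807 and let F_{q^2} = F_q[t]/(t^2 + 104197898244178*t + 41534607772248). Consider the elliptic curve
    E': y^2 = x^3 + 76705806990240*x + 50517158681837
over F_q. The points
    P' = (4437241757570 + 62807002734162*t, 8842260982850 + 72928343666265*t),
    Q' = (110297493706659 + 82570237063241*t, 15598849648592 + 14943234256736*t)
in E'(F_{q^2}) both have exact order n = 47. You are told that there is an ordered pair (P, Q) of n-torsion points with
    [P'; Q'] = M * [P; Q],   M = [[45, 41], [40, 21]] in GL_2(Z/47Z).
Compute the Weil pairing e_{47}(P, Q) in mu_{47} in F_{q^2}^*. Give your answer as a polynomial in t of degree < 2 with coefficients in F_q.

The 47-Weil pairing on E[47] over F_{120659558101807} is alternating-bilinear: e_{47}(P',Q') = e_{47}(P,Q)^det(M).
Hence e(P,Q) = e(P',Q')^{33} where 33 = 10^{-1} mod 47.
Build f_{47,P'} and f_{47,Q'} via the 6-bit ladder of 47=101111_2; evaluate at shifted divisors; quotient in F_{120659558101807^2}.
Result: e(P',Q') = 58053404099587 + 22903347052801*t.
Hence e(P,Q) = 26111263655860 + 56504559152887*t in F_{120659558101807^2}^*.

26111263655860 + 56504559152887*t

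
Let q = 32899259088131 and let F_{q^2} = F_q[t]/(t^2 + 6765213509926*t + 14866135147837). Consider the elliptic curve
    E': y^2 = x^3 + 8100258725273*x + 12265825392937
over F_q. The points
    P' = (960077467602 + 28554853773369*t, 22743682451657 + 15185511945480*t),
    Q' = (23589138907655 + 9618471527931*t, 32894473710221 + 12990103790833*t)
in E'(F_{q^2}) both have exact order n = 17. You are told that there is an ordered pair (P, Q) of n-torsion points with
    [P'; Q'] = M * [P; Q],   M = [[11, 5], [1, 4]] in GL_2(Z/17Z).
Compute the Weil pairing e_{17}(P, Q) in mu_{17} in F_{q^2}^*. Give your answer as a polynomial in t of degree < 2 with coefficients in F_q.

e_{17} is bilinear + alternating on E[17], so e_{17}(11*P + 5*Q, 1*P + 4*Q) = e_{17}(P,Q)^(11*4-5*1).
11*4 - 5*1 = 39; reduced mod 17: det = 5, inverse 7.
Double-and-add over 10001: 5-1 doublings, 2-1 additions; each step l_{T,T}/v_{2T} or l_{T,P'}/v at Q'+S for random S.
Miller gives e_{17}(P',Q') = 11581871649565 + 19338675060447*t in F_{32899259088131^2}.
Hence e(P,Q) = 22480570926460 + 24126315999771*t in F_{32899259088131^2}^*.

22480570926460 + 24126315999771*t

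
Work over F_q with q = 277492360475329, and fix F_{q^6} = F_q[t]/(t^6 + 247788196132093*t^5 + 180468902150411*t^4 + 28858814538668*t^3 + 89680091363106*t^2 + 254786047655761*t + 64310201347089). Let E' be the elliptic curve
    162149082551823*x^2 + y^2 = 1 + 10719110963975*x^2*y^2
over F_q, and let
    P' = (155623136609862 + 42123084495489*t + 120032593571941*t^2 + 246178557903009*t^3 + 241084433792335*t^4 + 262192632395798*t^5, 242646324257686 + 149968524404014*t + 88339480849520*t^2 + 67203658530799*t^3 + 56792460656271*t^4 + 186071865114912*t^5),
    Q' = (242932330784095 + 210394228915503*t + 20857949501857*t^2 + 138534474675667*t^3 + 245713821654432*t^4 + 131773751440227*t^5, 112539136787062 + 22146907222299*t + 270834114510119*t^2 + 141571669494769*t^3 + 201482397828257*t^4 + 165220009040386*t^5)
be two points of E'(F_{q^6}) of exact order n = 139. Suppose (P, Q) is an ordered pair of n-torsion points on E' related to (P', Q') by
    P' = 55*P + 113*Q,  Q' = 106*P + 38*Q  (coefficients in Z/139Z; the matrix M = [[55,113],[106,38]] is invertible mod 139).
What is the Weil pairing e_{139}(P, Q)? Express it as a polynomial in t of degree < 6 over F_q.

Under M = [[55,113],[106,38]] in GL_2(Z/139), e_{139}(P',Q') = e_{139}(P,Q)^(55*38-113*106 mod 139).
det(M) mod 139 = 120; its inverse in (Z/139)^* is 117 (check: 120*117 mod 139 = 1).
Edwards->Montgomery: u=(1+y)/(1-y), v=u/x -> 195241754071222v^2=u^3+107011168453260u^2+u; then x_W=37857492896962u+213806272569519: y^2=x^3+161981174158881*x+128093815905271.
n = 139 = (10001011)_2 (8 bits, wt 4); accumulate f_{139,P'}(Q'+S)/f_{139,P'}(S) along the 7-step ladder.
f_P(D_Q)/f_Q(D_P) = 101517059467083 + 98680172390782*t + 144679731008996*t^2 + 32576837813825*t^3 + 109556926202453*t^4 + 111800780833117*t^5.
Raise to 117: e(P,Q) = 177175843746561 + 260024172765807*t + 19222397238028*t^2 + 92892080619421*t^3 + 76953036226050*t^4 + 122988955273456*t^5 in mu_{139}.

177175843746561 + 260024172765807*t + 19222397238028*t^2 + 92892080619421*t^3 + 76953036226050*t^4 + 122988955273456*t^5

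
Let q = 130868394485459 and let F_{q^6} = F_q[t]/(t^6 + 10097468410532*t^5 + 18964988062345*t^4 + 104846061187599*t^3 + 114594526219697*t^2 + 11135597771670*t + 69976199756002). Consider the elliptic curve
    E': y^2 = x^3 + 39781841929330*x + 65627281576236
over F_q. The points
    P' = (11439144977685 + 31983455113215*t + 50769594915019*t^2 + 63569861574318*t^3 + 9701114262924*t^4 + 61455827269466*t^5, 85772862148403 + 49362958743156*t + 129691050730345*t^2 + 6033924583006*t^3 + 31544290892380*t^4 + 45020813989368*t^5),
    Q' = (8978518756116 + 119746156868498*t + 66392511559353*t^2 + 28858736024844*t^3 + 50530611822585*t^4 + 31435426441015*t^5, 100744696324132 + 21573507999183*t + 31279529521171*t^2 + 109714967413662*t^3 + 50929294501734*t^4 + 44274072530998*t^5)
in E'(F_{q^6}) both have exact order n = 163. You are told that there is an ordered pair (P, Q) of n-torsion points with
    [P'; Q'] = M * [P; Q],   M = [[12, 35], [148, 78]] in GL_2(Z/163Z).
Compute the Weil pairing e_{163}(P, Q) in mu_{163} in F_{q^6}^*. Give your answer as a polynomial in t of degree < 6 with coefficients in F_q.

Since e_{163}(P,P)=e_{163}(Q,Q)=1 and e_{163}(Q,P)=e_{163}(P,Q)^{-1}, expanding e_{163}(12*P + 35*Q,148*P + 78*Q) leaves e(P,Q)^det(M).
Hence e(P,Q) = e(P',Q')^{27} where 27 = 157^{-1} mod 163.
8-bit Miller (10100011) on E'/F_{130868394485459} with a'=39781841929330, b'=65627281576236: accumulate tangent/chord ratios at Q'+S and P'+S'.
The quotient is 63046498620652 + 129706220912327*t + 75904727026053*t^2 + 93417247222832*t^3 + 59960576203292*t^4 + 86009167795182*t^5.
Raise to 27: e(P,Q) = 66302187080854 + 6339466008675*t + 5544275354904*t^2 + 120846948149132*t^3 + 40314112590969*t^4 + 978798670089*t^5 in mu_{163}.

66302187080854 + 6339466008675*t + 5544275354904*t^2 + 120846948149132*t^3 + 40314112590969*t^4 + 978798670089*t^5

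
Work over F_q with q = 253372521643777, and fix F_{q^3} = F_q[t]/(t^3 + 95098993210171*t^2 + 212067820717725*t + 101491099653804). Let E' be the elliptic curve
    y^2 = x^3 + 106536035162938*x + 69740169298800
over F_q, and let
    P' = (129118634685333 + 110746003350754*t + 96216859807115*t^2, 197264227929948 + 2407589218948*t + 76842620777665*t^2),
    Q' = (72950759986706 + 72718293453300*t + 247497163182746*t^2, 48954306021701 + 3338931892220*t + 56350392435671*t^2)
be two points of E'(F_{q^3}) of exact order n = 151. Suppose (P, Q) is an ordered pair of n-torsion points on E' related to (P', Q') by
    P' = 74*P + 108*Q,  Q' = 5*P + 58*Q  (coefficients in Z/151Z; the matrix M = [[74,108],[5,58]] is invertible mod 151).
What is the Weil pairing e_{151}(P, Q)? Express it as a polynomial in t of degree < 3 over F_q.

105768659217309 + 139268819740380*t + 222743496352886*t^2

e_{151} is bilinear + alternating on E[151], so e_{151}(74*P + 108*Q, 5*P + 58*Q) = e_{151}(P,Q)^(74*58-108*5).
Hence e(P,Q) = e(P',Q')^{105} where 105 = 128^{-1} mod 151.
n = 151 = (10010111)_2 (8 bits, wt 5); accumulate f_{151,P'}(Q'+S)/f_{151,P'}(S) along the 7-step ladder.
e_{151}(P',Q') = 196218269964486 + 108860410486385*t + 60144895127154*t^2.
Hence e(P,Q) = 105768659217309 + 139268819740380*t + 222743496352886*t^2 in F_{253372521643777^3}^*.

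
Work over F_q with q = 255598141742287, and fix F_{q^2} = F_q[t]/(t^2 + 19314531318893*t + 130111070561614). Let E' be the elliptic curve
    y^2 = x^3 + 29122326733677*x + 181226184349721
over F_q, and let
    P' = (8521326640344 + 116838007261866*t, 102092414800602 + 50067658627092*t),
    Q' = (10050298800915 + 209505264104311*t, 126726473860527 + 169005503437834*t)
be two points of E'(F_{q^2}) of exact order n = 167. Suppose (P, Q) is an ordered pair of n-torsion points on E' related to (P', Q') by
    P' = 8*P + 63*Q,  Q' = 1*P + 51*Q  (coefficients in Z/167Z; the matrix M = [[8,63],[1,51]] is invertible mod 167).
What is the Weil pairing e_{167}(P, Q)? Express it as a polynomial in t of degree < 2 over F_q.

203850290632016 + 251228779362408*t

Under M = [[8,63],[1,51]] in GL_2(Z/167), e_{167}(P',Q') = e_{167}(P,Q)^(8*51-63*1 mod 167).
So e_{167}(P,Q) = e_{167}(P',Q')^{76}, since 11*76 = 1 mod 167.
Build f_{167,P'} and f_{167,Q'} via the 8-bit ladder of 167=10100111_2; evaluate at shifted divisors; quotient in F_{255598141742287^2}.
So e_{167}(P',Q') = 187408333571317 + 147065600447238*t.
Finally e_{167}(P,Q) = 203850290632016 + 251228779362408*t.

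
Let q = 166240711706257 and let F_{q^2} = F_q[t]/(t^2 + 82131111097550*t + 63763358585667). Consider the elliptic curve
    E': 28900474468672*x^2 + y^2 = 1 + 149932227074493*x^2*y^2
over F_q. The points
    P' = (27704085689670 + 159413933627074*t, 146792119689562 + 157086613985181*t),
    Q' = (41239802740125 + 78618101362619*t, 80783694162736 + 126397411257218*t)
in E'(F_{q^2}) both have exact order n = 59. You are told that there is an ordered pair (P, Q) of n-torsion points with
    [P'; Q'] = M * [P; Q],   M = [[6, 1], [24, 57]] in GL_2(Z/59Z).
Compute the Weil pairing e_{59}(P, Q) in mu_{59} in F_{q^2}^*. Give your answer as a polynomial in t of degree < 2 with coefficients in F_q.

101203746619428 + 39768729989650*t

Since e_{59}(P,P)=e_{59}(Q,Q)=1 and e_{59}(Q,P)=e_{59}(P,Q)^{-1}, expanding e_{59}(6*P + 1*Q,24*P + 57*Q) leaves e(P,Q)^det(M).
Inverting 23 mod 59: 18. Thus e_{59}(P,Q) = e(P',Q')^{18}.
Map (x,y)_Ed via u=(1+y)/(1-y), v=(1+y)/((1-y)x) to Montgomery A=125740014809419,B=14606890251397; then to (a',b')=(55034862764879,126138594397607).
Run Miller on y^2=x^3+55034862764879*x+126138594397607 over F_{166240711706257}: ladder 111011 (6 bits); e = f_P(D_Q)/f_Q(D_P).
f_P(D_Q)/f_Q(D_P) = 161991669918016 + 145927776317699*t.
(161991669918016 + 145927776317699*t)^{18} mod (166240711706257,f) = 101203746619428 + 39768729989650*t.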